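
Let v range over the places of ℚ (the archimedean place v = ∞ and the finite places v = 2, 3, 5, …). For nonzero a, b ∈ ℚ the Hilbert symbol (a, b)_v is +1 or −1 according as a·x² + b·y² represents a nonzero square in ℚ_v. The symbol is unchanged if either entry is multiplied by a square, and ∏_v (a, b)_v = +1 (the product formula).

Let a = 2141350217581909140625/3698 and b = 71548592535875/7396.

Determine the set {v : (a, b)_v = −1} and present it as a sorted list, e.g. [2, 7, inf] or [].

[2, 5, 7, 13]

(a, b) ≡ (20930, 1235) mod (ℚ^×)²; places V = {2, 5, 7, 13, 19, 23, 43, ∞}.
(a,b)_23: α=3, u≡13; β=4, v≡6 (mod 23); (13|23)=+1, (6|23)=+1; sign (−1)^0·+1^4·+1^3 = +1.
(a,b)_∞: sgn(20930)=+, sgn(1235)=+, so +1.
(a,b)_2: α=-1, β=-2; u≡1, v≡3 (mod 8); ε(u)ε(v)=0·1, αω(v)=-1·1, βω(u)=-2·0; sum ≡ 1  ⇒  -1.
(a,b)_7: α=5, u≡4; β=2, v≡6 (mod 7); (4|7)=+1, (6|7)=-1; sign (−1)^0·+1^2·-1^5 = -1.
(a,b)_5: α=7, u≡4; β=3, v≡2 (mod 5); (4|5)=+1, (2|5)=-1; sign (−1)^0·+1^3·-1^7 = -1.
(a,b)_13: α=5, u≡5; β=3, v≡3 (mod 13); (5|13)=-1, (3|13)=+1; sign (−1)^0·-1^3·+1^5 = -1.
(a,b)_43: α=-2, u≡34; β=-2, v≡35 (mod 43); (34|43)=-1, (35|43)=+1; sign (−1)^0·-1^-2·+1^-2 = +1.
(a,b)_19: α=2, u≡6; β=1, v≡3 (mod 19); (6|19)=+1, (3|19)=-1; sign (−1)^0·+1^1·-1^2 = +1.
(20930, 1235 / ℚ) ramifies at {2, 5, 7, 13}: a division algebra.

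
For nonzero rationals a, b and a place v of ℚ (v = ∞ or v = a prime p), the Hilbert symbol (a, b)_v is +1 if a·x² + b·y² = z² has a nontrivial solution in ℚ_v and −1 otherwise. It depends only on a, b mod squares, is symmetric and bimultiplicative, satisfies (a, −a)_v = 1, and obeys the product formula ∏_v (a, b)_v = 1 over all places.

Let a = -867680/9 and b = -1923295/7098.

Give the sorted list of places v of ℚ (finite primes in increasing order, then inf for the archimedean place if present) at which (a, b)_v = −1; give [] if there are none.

(a, b) ≡ (-54230, -2310) mod (ℚ^×)²; places V = {2, 3, 5, 7, 11, 13, 17, 29, ∞}.
(a,b)_2: α=5, β=-1; u≡5, v≡5 (mod 8); ε(u)ε(v)=0·0, αω(v)=5·1, βω(u)=-1·1; sum ≡ 0  ⇒  +1.
(a,b)_13: α=0, u≡2; β=-2, v≡1 (mod 13); (2|13)=-1, (1|13)=+1; sign (−1)^0·-1^-2·+1^0 = +1.
(a,b)_5: α=1, u≡1; β=1, v≡2 (mod 5); (1|5)=+1, (2|5)=-1; sign (−1)^0·+1^1·-1^1 = -1.
(a,b)_∞: sgn(-54230)=−, sgn(-2310)=−, so -1.
(a,b)_11: α=1, u≡5; β=3, v≡6 (mod 11); (5|11)=+1, (6|11)=-1; sign (−1)^1·+1^3·-1^1 = +1.
(a,b)_29: α=1, u≡17; β=0, v≡27 (mod 29); (17|29)=-1, (27|29)=-1; sign (−1)^0·-1^0·-1^1 = -1.
(a,b)_3: α=-2, u≡1; β=-1, v≡1 (mod 3); (1|3)=+1, (1|3)=+1; sign (−1)^0·+1^-1·+1^-2 = +1.
(a,b)_17: α=1, u≡5; β=2, v≡1 (mod 17); (5|17)=-1, (1|17)=+1; sign (−1)^0·-1^2·+1^1 = +1.
(a,b)_7: α=0, u≡6; β=-1, v≡3 (mod 7); (6|7)=-1, (3|7)=-1; sign (−1)^0·-1^-1·-1^0 = -1.
Ram(-54230, -2310) = {5, 7, 29, ∞}; no ℚ_5-point on the conic.

[5, 7, 29, inf]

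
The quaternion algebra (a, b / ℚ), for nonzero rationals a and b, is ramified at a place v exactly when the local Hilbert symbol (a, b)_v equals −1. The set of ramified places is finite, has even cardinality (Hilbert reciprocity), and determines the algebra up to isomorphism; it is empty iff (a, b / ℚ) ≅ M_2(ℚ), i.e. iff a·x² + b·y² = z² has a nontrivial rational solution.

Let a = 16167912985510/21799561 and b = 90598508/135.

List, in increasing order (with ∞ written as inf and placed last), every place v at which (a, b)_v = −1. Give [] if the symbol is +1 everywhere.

[2, 5, 7, 11, 13, 17]

(a, b) ≡ (24310, 23205) mod (ℚ^×)²; places V = {2, 3, 5, 7, 11, 13, 17, 23, 29, 37, 41, ∞}.
(a,b)_23: α=-2, u≡15; β=0, v≡11 (mod 23); (15|23)=-1, (11|23)=-1; sign (−1)^0·-1^0·-1^-2 = +1.
(a,b)_29: α=-2, u≡2; β=0, v≡16 (mod 29); (2|29)=-1, (16|29)=+1; sign (−1)^0·-1^0·+1^-2 = +1.
(a,b)_2: α=1, β=2; u≡3, v≡5 (mod 8); ε(u)ε(v)=1·0, αω(v)=1·1, βω(u)=2·1; sum ≡ 1  ⇒  -1.
(a,b)_11: α=1, u≡10; β=4, v≡2 (mod 11); (10|11)=-1, (2|11)=-1; sign (−1)^0·-1^4·-1^1 = -1.
(a,b)_13: α=1, u≡2; β=1, v≡10 (mod 13); (2|13)=-1, (10|13)=+1; sign (−1)^0·-1^1·+1^1 = -1.
(a,b)_5: α=1, u≡2; β=-1, v≡4 (mod 5); (2|5)=-1, (4|5)=+1; sign (−1)^0·-1^-1·+1^1 = -1.
(a,b)_41: α=2, u≡6; β=0, v≡40 (mod 41); (6|41)=-1, (40|41)=+1; sign (−1)^0·-1^0·+1^2 = +1.
(a,b)_3: α=0, u≡1; β=-3, v≡1 (mod 3); (1|3)=+1, (1|3)=+1; sign (−1)^0·+1^-3·+1^0 = +1.
(a,b)_∞: sgn(24310)=+, sgn(23205)=+, so +1.
(a,b)_7: α=-2, u≡5; β=1, v≡4 (mod 7); (5|7)=-1, (4|7)=+1; sign (−1)^0·-1^1·+1^-2 = -1.
(a,b)_37: α=2, u≡3; β=0, v≡19 (mod 37); (3|37)=+1, (19|37)=-1; sign (−1)^0·+1^0·-1^2 = +1.
(a,b)_17: α=3, u≡16; β=1, v≡6 (mod 17); (16|17)=+1, (6|17)=-1; sign (−1)^0·+1^1·-1^3 = -1.
|Ram(24310, 23205)| = 6, even; anisotropic at {2, 5, 7, 11, 13, 17}.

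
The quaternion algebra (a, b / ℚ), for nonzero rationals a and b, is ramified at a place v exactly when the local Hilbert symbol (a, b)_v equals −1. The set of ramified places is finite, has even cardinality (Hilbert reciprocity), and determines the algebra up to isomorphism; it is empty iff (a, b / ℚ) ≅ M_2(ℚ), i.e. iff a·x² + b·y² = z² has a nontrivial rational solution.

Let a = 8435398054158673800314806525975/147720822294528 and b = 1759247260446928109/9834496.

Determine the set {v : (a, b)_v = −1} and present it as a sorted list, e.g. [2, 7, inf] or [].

[2, 23]

Mod squares: a ≡ 1118, b ≡ 989. Check v ∈ {∞, 2, 3, 5, 7, 11, 13, 19, 23, 29, 31, 43}.
v=2: v_2(a)=-11, v_2(b)=-12; units ≡ 7, 5 (mod 8); ε·ε+αω+βω = 1·0+-11·1+-12·0 ≡ 1  ⇒  (a,b)_2 = -1.
v=7: a=7^-6·(≡6), b=7^-4·(≡4) mod 7; (6|7)=-1, (4|7)=+1; (−1)^{-6·-4·3}·(-1)^-4·(+1)^-6 = +1.
v=∞: 1118 > 0 and 989 > 0  ⇒  (a,b)_∞ = +1.
v=29: a=29^-2·(≡13), b=29^0·(≡15) mod 29; (13|29)=+1, (15|29)=-1; (−1)^{-2·0·14}·(+1)^0·(-1)^-2 = +1.
v=31: a=31^2·(≡2), b=31^0·(≡28) mod 31; (2|31)=+1, (28|31)=+1; (−1)^{2·0·15}·(+1)^0·(+1)^2 = +1.
v=3: a=3^-6·(≡2), b=3^0·(≡2) mod 3; (2|3)=-1, (2|3)=-1; (−1)^{-6·0·1}·(-1)^0·(-1)^-6 = +1.
v=43: a=43^5·(≡33), b=43^3·(≡1) mod 43; (33|43)=-1, (1|43)=+1; (−1)^{5·3·21}·(-1)^3·(+1)^5 = +1.
v=11: a=11^2·(≡7), b=11^2·(≡10) mod 11; (7|11)=-1, (10|11)=-1; (−1)^{2·2·5}·(-1)^2·(-1)^2 = +1.
v=19: a=19^8·(≡9), b=19^6·(≡11) mod 19; (9|19)=+1, (11|19)=+1; (−1)^{8·6·9}·(+1)^6·(+1)^8 = +1.
v=13: a=13^3·(≡7), b=13^2·(≡3) mod 13; (7|13)=-1, (3|13)=+1; (−1)^{3·2·6}·(-1)^2·(+1)^3 = +1.
v=23: a=23^2·(≡15), b=23^1·(≡17) mod 23; (15|23)=-1, (17|23)=-1; (−1)^{2·1·11}·(-1)^1·(-1)^2 = -1.
v=5: a=5^2·(≡3), b=5^0·(≡4) mod 5; (3|5)=-1, (4|5)=+1; (−1)^{2·0·2}·(-1)^0·(+1)^2 = +1.
Ram(1118, 989) = {2, 23}; no ℚ_2-point on the conic.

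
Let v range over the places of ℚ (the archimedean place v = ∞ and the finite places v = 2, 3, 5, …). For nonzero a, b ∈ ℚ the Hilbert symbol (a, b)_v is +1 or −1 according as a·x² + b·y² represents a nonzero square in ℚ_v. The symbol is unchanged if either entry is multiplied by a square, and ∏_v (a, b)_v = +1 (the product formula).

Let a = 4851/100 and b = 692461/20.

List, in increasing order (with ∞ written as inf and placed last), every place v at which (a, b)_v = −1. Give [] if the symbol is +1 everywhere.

(a, b) ≡ (11, 6545) mod (ℚ^×)²; places V = {2, 3, 5, 7, 11, 17, 23, ∞}.
(a,b)_5: α=-2, u≡4; β=-1, v≡4 (mod 5); (4|5)=+1, (4|5)=+1; sign (−1)^0·+1^-1·+1^-2 = +1.
(a,b)_17: α=0, u≡14; β=1, v≡6 (mod 17); (14|17)=-1, (6|17)=-1; sign (−1)^0·-1^1·-1^0 = -1.
(a,b)_∞: sgn(11)=+, sgn(6545)=+, so +1.
(a,b)_3: α=2, u≡2; β=0, v≡2 (mod 3); (2|3)=-1, (2|3)=-1; sign (−1)^0·-1^0·-1^2 = +1.
(a,b)_23: α=0, u≡17; β=2, v≡16 (mod 23); (17|23)=-1, (16|23)=+1; sign (−1)^0·-1^2·+1^0 = +1.
(a,b)_11: α=1, u≡1; β=1, v≡1 (mod 11); (1|11)=+1, (1|11)=+1; sign (−1)^1·+1^1·+1^1 = -1.
(a,b)_7: α=2, u≡4; β=1, v≡1 (mod 7); (4|7)=+1, (1|7)=+1; sign (−1)^0·+1^1·+1^2 = +1.
(a,b)_2: α=-2, β=-2; u≡3, v≡1 (mod 8); ε(u)ε(v)=1·0, αω(v)=-2·0, βω(u)=-2·1; sum ≡ 0  ⇒  +1.
(11, 6545 / ℚ) ramifies at {11, 17}: a division algebra.

[11, 17]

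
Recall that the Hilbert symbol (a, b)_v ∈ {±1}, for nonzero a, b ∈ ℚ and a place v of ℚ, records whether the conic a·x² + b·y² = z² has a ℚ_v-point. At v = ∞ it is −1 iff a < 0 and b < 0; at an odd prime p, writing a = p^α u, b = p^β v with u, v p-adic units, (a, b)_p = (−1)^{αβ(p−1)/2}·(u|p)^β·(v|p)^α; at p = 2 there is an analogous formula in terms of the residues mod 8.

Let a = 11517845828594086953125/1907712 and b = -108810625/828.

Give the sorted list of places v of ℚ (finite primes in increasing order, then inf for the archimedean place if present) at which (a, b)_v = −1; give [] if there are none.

[17, 23]

Mod squares: a ≡ 408595, b ≡ -81719. Check v ∈ {∞, 2, 3, 5, 7, 11, 17, 19, 23, 37}.
v=2: v_2(a)=-10, v_2(b)=-2; units ≡ 3, 1 (mod 8); ε·ε+αω+βω = 1·0+-10·0+-2·1 ≡ 0  ⇒  (a,b)_2 = +1.
v=∞: 408595 > 0 and -81719 < 0  ⇒  (a,b)_∞ = +1.
v=3: a=3^-4·(≡1), b=3^-2·(≡1) mod 3; (1|3)=+1, (1|3)=+1; (−1)^{-4·-2·1}·(+1)^-2·(+1)^-4 = +1.
v=5: a=5^7·(≡4), b=5^4·(≡1) mod 5; (4|5)=+1, (1|5)=+1; (−1)^{7·4·2}·(+1)^4·(+1)^7 = +1.
v=17: a=17^3·(≡3), b=17^1·(≡8) mod 17; (3|17)=-1, (8|17)=+1; (−1)^{3·1·8}·(-1)^1·(+1)^3 = -1.
v=23: a=23^-1·(≡2), b=23^-1·(≡4) mod 23; (2|23)=+1, (4|23)=+1; (−1)^{-1·-1·11}·(+1)^-1·(+1)^-1 = -1.
v=37: a=37^2·(≡9), b=37^0·(≡14) mod 37; (9|37)=+1, (14|37)=-1; (−1)^{2·0·18}·(+1)^0·(-1)^2 = +1.
v=7: a=7^4·(≡3), b=7^2·(≡3) mod 7; (3|7)=-1, (3|7)=-1; (−1)^{4·2·3}·(-1)^2·(-1)^4 = +1.
v=11: a=11^3·(≡5), b=11^1·(≡6) mod 11; (5|11)=+1, (6|11)=-1; (−1)^{3·1·5}·(+1)^1·(-1)^3 = +1.
v=19: a=19^3·(≡11), b=19^1·(≡13) mod 19; (11|19)=+1, (13|19)=-1; (−1)^{3·1·9}·(+1)^1·(-1)^3 = +1.
Ram(408595, -81719) = {17, 23}; no ℚ_17-point on the conic.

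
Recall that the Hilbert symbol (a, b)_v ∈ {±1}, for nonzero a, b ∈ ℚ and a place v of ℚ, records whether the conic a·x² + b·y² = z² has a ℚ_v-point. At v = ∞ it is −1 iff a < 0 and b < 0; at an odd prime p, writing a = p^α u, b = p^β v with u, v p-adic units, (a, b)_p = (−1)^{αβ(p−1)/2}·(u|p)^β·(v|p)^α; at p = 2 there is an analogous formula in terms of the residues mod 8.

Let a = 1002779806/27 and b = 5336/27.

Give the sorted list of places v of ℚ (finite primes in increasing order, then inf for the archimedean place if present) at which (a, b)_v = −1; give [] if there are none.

[2, 23]

Mod squares: a ≡ 138, b ≡ 4002. Check v ∈ {∞, 2, 3, 7, 23, 29}.
v=2: v_2(a)=1, v_2(b)=3; units ≡ 5, 1 (mod 8); ε·ε+αω+βω = 0·0+1·0+3·1 ≡ 1  ⇒  (a,b)_2 = -1.
v=23: a=23^3·(≡8), b=23^1·(≡12) mod 23; (8|23)=+1, (12|23)=+1; (−1)^{3·1·11}·(+1)^1·(+1)^3 = -1.
v=3: a=3^-3·(≡1), b=3^-3·(≡2) mod 3; (1|3)=+1, (2|3)=-1; (−1)^{-3·-3·1}·(+1)^-3·(-1)^-3 = +1.
v=29: a=29^2·(≡28), b=29^1·(≡24) mod 29; (28|29)=+1, (24|29)=+1; (−1)^{2·1·14}·(+1)^1·(+1)^2 = +1.
v=∞: 138 > 0 and 4002 > 0  ⇒  (a,b)_∞ = +1.
v=7: a=7^2·(≡5), b=7^0·(≡5) mod 7; (5|7)=-1, (5|7)=-1; (−1)^{2·0·3}·(-1)^0·(-1)^2 = +1.
Ram(138, 4002) = {2, 23}; no ℚ_2-point on the conic.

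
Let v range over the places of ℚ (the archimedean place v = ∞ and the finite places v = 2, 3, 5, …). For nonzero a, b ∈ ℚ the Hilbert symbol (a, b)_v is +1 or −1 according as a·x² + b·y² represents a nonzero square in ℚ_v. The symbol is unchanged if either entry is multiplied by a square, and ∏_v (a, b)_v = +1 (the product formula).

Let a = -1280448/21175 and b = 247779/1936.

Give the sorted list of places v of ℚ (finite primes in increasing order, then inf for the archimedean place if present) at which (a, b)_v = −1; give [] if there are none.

(a, b) ≡ (-1729, 3059) mod (ℚ^×)²; places V = {2, 3, 5, 7, 11, 13, 19, 23, ∞}.
(a,b)_7: α=-1, u≡6; β=1, v≡3 (mod 7); (6|7)=-1, (3|7)=-1; sign (−1)^1·-1^1·-1^-1 = -1.
(a,b)_5: α=-2, u≡1; β=0, v≡4 (mod 5); (1|5)=+1, (4|5)=+1; sign (−1)^0·+1^0·+1^-2 = +1.
(a,b)_23: α=0, u≡22; β=1, v≡8 (mod 23); (22|23)=-1, (8|23)=+1; sign (−1)^0·-1^1·+1^0 = -1.
(a,b)_2: α=6, β=-4; u≡7, v≡3 (mod 8); ε(u)ε(v)=1·1, αω(v)=6·1, βω(u)=-4·0; sum ≡ 1  ⇒  -1.
(a,b)_13: α=1, u≡4; β=0, v≡1 (mod 13); (4|13)=+1, (1|13)=+1; sign (−1)^0·+1^0·+1^1 = +1.
(a,b)_∞: sgn(-1729)=−, sgn(3059)=+, so +1.
(a,b)_19: α=1, u≡17; β=1, v≡6 (mod 19); (17|19)=+1, (6|19)=+1; sign (−1)^1·+1^1·+1^1 = -1.
(a,b)_3: α=4, u≡2; β=4, v≡2 (mod 3); (2|3)=-1, (2|3)=-1; sign (−1)^0·-1^4·-1^4 = +1.
(a,b)_11: α=-2, u≡4; β=-2, v≡3 (mod 11); (4|11)=+1, (3|11)=+1; sign (−1)^0·+1^-2·+1^-2 = +1.
Ram(-1729, 3059) = {2, 7, 19, 23}; no ℚ_2-point on the conic.

[2, 7, 19, 23]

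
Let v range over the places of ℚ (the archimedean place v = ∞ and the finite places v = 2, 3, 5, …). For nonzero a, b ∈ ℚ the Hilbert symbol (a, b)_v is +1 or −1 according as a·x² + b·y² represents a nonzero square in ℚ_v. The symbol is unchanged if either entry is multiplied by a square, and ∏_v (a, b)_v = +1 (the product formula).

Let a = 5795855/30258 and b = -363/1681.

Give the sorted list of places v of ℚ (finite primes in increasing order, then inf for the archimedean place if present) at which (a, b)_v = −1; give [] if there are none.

Mod squares: a ≡ 190, b ≡ -3. Check v ∈ {∞, 2, 3, 5, 11, 13, 19, 41}.
v=∞: 190 > 0 and -3 < 0  ⇒  (a,b)_∞ = +1.
v=11: a=11^0·(≡4), b=11^2·(≡7) mod 11; (4|11)=+1, (7|11)=-1; (−1)^{0·2·5}·(+1)^2·(-1)^0 = +1.
v=19: a=19^3·(≡18), b=19^0·(≡4) mod 19; (18|19)=-1, (4|19)=+1; (−1)^{3·0·9}·(-1)^0·(+1)^3 = +1.
v=41: a=41^-2·(≡3), b=41^-2·(≡6) mod 41; (3|41)=-1, (6|41)=-1; (−1)^{-2·-2·20}·(-1)^-2·(-1)^-2 = +1.
v=5: a=5^1·(≡2), b=5^0·(≡2) mod 5; (2|5)=-1, (2|5)=-1; (−1)^{1·0·2}·(-1)^0·(-1)^1 = -1.
v=3: a=3^-2·(≡1), b=3^1·(≡2) mod 3; (1|3)=+1, (2|3)=-1; (−1)^{-2·1·1}·(+1)^1·(-1)^-2 = +1.
v=13: a=13^2·(≡2), b=13^0·(≡10) mod 13; (2|13)=-1, (10|13)=+1; (−1)^{2·0·6}·(-1)^0·(+1)^2 = +1.
v=2: v_2(a)=-1, v_2(b)=0; units ≡ 7, 5 (mod 8); ε·ε+αω+βω = 1·0+-1·1+0·0 ≡ 1  ⇒  (a,b)_2 = -1.
(190, -3 / ℚ) ramifies at {2, 5}: a division algebra.

[2, 5]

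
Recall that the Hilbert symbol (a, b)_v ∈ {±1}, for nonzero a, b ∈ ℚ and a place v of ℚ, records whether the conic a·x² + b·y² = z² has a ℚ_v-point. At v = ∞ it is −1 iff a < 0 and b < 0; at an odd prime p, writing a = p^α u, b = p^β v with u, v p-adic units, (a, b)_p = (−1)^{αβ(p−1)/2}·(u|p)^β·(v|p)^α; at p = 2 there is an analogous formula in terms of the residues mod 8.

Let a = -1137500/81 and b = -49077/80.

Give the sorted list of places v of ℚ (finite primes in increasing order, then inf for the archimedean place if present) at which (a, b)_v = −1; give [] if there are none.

[5, inf]

Mod squares: a ≡ -455, b ≡ -27265. Check v ∈ {∞, 2, 3, 5, 7, 13, 19, 41}.
v=7: a=7^1·(≡3), b=7^1·(≡1) mod 7; (3|7)=-1, (1|7)=+1; (−1)^{1·1·3}·(-1)^1·(+1)^1 = +1.
v=5: a=5^5·(≡1), b=5^-1·(≡3) mod 5; (1|5)=+1, (3|5)=-1; (−1)^{5·-1·2}·(+1)^-1·(-1)^5 = -1.
v=3: a=3^-4·(≡1), b=3^2·(≡2) mod 3; (1|3)=+1, (2|3)=-1; (−1)^{-4·2·1}·(+1)^2·(-1)^-4 = +1.
v=19: a=19^0·(≡6), b=19^1·(≡5) mod 19; (6|19)=+1, (5|19)=+1; (−1)^{0·1·9}·(+1)^1·(+1)^0 = +1.
v=41: a=41^0·(≡37), b=41^1·(≡4) mod 41; (37|41)=+1, (4|41)=+1; (−1)^{0·1·20}·(+1)^1·(+1)^0 = +1.
v=2: v_2(a)=2, v_2(b)=-4; units ≡ 1, 7 (mod 8); ε·ε+αω+βω = 0·1+2·0+-4·0 ≡ 0  ⇒  (a,b)_2 = +1.
v=∞: -455 < 0 and -27265 < 0  ⇒  (a,b)_∞ = -1.
v=13: a=13^1·(≡1), b=13^0·(≡12) mod 13; (1|13)=+1, (12|13)=+1; (−1)^{1·0·6}·(+1)^0·(+1)^1 = +1.
|Ram(-455, -27265)| = 2, even; anisotropic at {5, ∞}.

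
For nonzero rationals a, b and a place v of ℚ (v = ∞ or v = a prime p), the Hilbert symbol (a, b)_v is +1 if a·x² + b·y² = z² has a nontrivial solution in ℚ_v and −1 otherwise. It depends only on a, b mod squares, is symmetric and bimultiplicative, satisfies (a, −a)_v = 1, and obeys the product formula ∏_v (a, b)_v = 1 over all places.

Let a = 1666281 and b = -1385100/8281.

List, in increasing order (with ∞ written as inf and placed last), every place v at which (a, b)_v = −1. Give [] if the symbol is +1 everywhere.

(a, b) ≡ (1666281, -19) mod (ℚ^×)²; places V = {2, 3, 5, 7, 13, 19, 23, 31, 41, ∞}.
(a,b)_7: α=0, u≡1; β=-2, v≡4 (mod 7); (1|7)=+1, (4|7)=+1; sign (−1)^0·+1^-2·+1^0 = +1.
(a,b)_3: α=1, u≡1; β=6, v≡2 (mod 3); (1|3)=+1, (2|3)=-1; sign (−1)^0·+1^6·-1^1 = -1.
(a,b)_23: α=1, u≡20; β=0, v≡6 (mod 23); (20|23)=-1, (6|23)=+1; sign (−1)^0·-1^0·+1^1 = +1.
(a,b)_5: α=0, u≡1; β=2, v≡1 (mod 5); (1|5)=+1, (1|5)=+1; sign (−1)^0·+1^2·+1^0 = +1.
(a,b)_2: α=0, β=2; u≡1, v≡5 (mod 8); ε(u)ε(v)=0·0, αω(v)=0·1, βω(u)=2·0; sum ≡ 0  ⇒  +1.
(a,b)_∞: sgn(1666281)=+, sgn(-19)=−, so +1.
(a,b)_41: α=1, u≡10; β=0, v≡38 (mod 41); (10|41)=+1, (38|41)=-1; sign (−1)^0·+1^0·-1^1 = -1.
(a,b)_19: α=1, u≡14; β=1, v≡18 (mod 19); (14|19)=-1, (18|19)=-1; sign (−1)^1·-1^1·-1^1 = -1.
(a,b)_13: α=0, u≡6; β=-2, v≡5 (mod 13); (6|13)=-1, (5|13)=-1; sign (−1)^0·-1^-2·-1^0 = +1.
(a,b)_31: α=1, u≡28; β=0, v≡26 (mod 31); (28|31)=+1, (26|31)=-1; sign (−1)^0·+1^0·-1^1 = -1.
Ram(1666281, -19) = {3, 19, 31, 41}; no ℚ_3-point on the conic.

[3, 19, 31, 41]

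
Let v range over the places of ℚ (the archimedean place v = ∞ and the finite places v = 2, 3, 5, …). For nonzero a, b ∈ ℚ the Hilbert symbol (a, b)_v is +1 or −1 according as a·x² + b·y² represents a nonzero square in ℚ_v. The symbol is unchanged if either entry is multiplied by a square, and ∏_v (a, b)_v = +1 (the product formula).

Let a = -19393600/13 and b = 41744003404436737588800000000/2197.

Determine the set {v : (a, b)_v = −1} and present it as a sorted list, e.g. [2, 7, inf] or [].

(a, b) ≡ (-157573, 351860509) mod (ℚ^×)²; places V = {2, 3, 5, 7, 11, 13, 17, 23, 29, 31, ∞}.
(a,b)_7: α=0, u≡2; β=1, v≡3 (mod 7); (2|7)=+1, (3|7)=-1; sign (−1)^0·+1^1·-1^0 = +1.
(a,b)_17: α=1, u≡8; β=3, v≡10 (mod 17); (8|17)=+1, (10|17)=-1; sign (−1)^0·+1^3·-1^1 = -1.
(a,b)_5: α=2, u≡2; β=8, v≡4 (mod 5); (2|5)=-1, (4|5)=+1; sign (−1)^0·-1^8·+1^2 = +1.
(a,b)_2: α=6, β=12; u≡3, v≡5 (mod 8); ε(u)ε(v)=1·0, αω(v)=6·1, βω(u)=12·1; sum ≡ 0  ⇒  +1.
(a,b)_23: α=1, u≡2; β=3, v≡20 (mod 23); (2|23)=+1, (20|23)=-1; sign (−1)^1·+1^3·-1^1 = +1.
(a,b)_31: α=1, u≡8; β=3, v≡30 (mod 31); (8|31)=+1, (30|31)=-1; sign (−1)^1·+1^3·-1^1 = +1.
(a,b)_13: α=-1, u≡8; β=-3, v≡5 (mod 13); (8|13)=-1, (5|13)=-1; sign (−1)^0·-1^-3·-1^-1 = +1.
(a,b)_3: α=0, u≡2; β=8, v≡1 (mod 3); (2|3)=-1, (1|3)=+1; sign (−1)^0·-1^8·+1^0 = +1.
(a,b)_11: α=0, u≡8; β=1, v≡5 (mod 11); (8|11)=-1, (5|11)=+1; sign (−1)^0·-1^1·+1^0 = -1.
(a,b)_∞: sgn(-157573)=−, sgn(351860509)=+, so +1.
(a,b)_29: α=0, u≡16; β=1, v≡2 (mod 29); (16|29)=+1, (2|29)=-1; sign (−1)^0·+1^1·-1^0 = +1.
|Ram(-157573, 351860509)| = 2, even; anisotropic at {11, 17}.

[11, 17]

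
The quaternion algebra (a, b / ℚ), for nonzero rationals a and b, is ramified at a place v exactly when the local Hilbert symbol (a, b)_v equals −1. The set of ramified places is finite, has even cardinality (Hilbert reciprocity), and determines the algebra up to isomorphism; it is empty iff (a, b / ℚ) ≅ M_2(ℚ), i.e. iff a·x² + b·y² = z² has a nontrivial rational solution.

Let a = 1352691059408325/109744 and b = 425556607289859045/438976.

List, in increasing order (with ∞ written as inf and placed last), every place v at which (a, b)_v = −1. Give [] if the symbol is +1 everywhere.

Mod squares: a ≡ 247, b ≡ 95. Check v ∈ {∞, 2, 3, 5, 7, 11, 13, 19, 47, 53}.
v=3: a=3^4·(≡1), b=3^4·(≡2) mod 3; (1|3)=+1, (2|3)=-1; (−1)^{4·4·1}·(+1)^4·(-1)^4 = +1.
v=19: a=19^-3·(≡2), b=19^-3·(≡11) mod 19; (2|19)=-1, (11|19)=+1; (−1)^{-3·-3·9}·(-1)^-3·(+1)^-3 = +1.
v=13: a=13^3·(≡11), b=13^4·(≡10) mod 13; (11|13)=-1, (10|13)=+1; (−1)^{3·4·6}·(-1)^4·(+1)^3 = +1.
v=2: v_2(a)=-4, v_2(b)=-6; units ≡ 7, 7 (mod 8); ε·ε+αω+βω = 1·1+-4·0+-6·0 ≡ 1  ⇒  (a,b)_2 = -1.
v=47: a=47^2·(≡25), b=47^2·(≡4) mod 47; (25|47)=+1, (4|47)=+1; (−1)^{2·2·23}·(+1)^2·(+1)^2 = +1.
v=11: a=11^0·(≡4), b=11^2·(≡7) mod 11; (4|11)=+1, (7|11)=-1; (−1)^{0·2·5}·(+1)^2·(-1)^0 = +1.
v=7: a=7^2·(≡1), b=7^2·(≡2) mod 7; (1|7)=+1, (2|7)=+1; (−1)^{2·2·3}·(+1)^2·(+1)^2 = +1.
v=53: a=53^2·(≡51), b=53^2·(≡7) mod 53; (51|53)=-1, (7|53)=+1; (−1)^{2·2·26}·(-1)^2·(+1)^2 = +1.
v=5: a=5^2·(≡2), b=5^1·(≡4) mod 5; (2|5)=-1, (4|5)=+1; (−1)^{2·1·2}·(-1)^1·(+1)^2 = -1.
v=∞: 247 > 0 and 95 > 0  ⇒  (a,b)_∞ = +1.
Ram(247, 95) = {2, 5}; no ℚ_2-point on the conic.

[2, 5]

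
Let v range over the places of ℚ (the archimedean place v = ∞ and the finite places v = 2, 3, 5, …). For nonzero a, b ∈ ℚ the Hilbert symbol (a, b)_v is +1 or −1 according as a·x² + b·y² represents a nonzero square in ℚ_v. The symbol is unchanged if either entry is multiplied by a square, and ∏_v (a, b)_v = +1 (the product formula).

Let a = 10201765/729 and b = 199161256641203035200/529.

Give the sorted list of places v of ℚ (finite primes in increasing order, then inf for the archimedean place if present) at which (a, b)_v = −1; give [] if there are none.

[5, 7, 17, 29]

Mod squares: a ≡ 19285, b ≡ 10353. Check v ∈ {∞, 2, 3, 5, 7, 17, 19, 23, 29, 31}.
v=23: a=23^2·(≡5), b=23^-2·(≡8) mod 23; (5|23)=-1, (8|23)=+1; (−1)^{2·-2·11}·(-1)^-2·(+1)^2 = +1.
v=∞: 19285 > 0 and 10353 > 0  ⇒  (a,b)_∞ = +1.
v=29: a=29^1·(≡11), b=29^5·(≡24) mod 29; (11|29)=-1, (24|29)=+1; (−1)^{1·5·14}·(-1)^5·(+1)^1 = -1.
v=7: a=7^1·(≡2), b=7^3·(≡2) mod 7; (2|7)=+1, (2|7)=+1; (−1)^{1·3·3}·(+1)^3·(+1)^1 = -1.
v=19: a=19^1·(≡2), b=19^2·(≡17) mod 19; (2|19)=-1, (17|19)=+1; (−1)^{1·2·9}·(-1)^2·(+1)^1 = +1.
v=5: a=5^1·(≡2), b=5^2·(≡2) mod 5; (2|5)=-1, (2|5)=-1; (−1)^{1·2·2}·(-1)^2·(-1)^1 = -1.
v=2: v_2(a)=0, v_2(b)=6; units ≡ 5, 1 (mod 8); ε·ε+αω+βω = 0·0+0·0+6·1 ≡ 0  ⇒  (a,b)_2 = +1.
v=31: a=31^0·(≡12), b=31^2·(≡26) mod 31; (12|31)=-1, (26|31)=-1; (−1)^{0·2·15}·(-1)^2·(-1)^0 = +1.
v=3: a=3^-6·(≡1), b=3^1·(≡1) mod 3; (1|3)=+1, (1|3)=+1; (−1)^{-6·1·1}·(+1)^1·(+1)^-6 = +1.
v=17: a=17^0·(≡10), b=17^1·(≡3) mod 17; (10|17)=-1, (3|17)=-1; (−1)^{0·1·8}·(-1)^1·(-1)^0 = -1.
Ram(19285, 10353) = {5, 7, 17, 29}; no ℚ_5-point on the conic.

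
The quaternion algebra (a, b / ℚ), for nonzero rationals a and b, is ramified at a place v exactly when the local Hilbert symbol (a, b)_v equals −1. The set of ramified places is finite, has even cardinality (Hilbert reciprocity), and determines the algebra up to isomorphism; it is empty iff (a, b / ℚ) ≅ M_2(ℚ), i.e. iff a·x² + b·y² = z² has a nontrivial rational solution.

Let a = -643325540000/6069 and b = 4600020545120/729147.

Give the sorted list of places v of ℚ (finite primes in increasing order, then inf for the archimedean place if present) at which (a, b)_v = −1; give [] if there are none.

(a, b) ≡ (-546, 43890) mod (ℚ^×)²; places V = {2, 3, 5, 7, 11, 13, 17, 19, 29, 31, ∞}.
(a,b)_29: α=0, u≡6; β=-2, v≡4 (mod 29); (6|29)=+1, (4|29)=+1; sign (−1)^0·+1^-2·+1^0 = +1.
(a,b)_3: α=-1, u≡1; β=-1, v≡2 (mod 3); (1|3)=+1, (2|3)=-1; sign (−1)^1·+1^-1·-1^-1 = +1.
(a,b)_∞: sgn(-546)=−, sgn(43890)=+, so +1.
(a,b)_31: α=0, u≡23; β=2, v≡5 (mod 31); (23|31)=-1, (5|31)=+1; sign (−1)^0·-1^2·+1^0 = +1.
(a,b)_7: α=-1, u≡3; β=1, v≡3 (mod 7); (3|7)=-1, (3|7)=-1; sign (−1)^1·-1^1·-1^-1 = -1.
(a,b)_19: α=0, u≡11; β=1, v≡1 (mod 19); (11|19)=+1, (1|19)=+1; sign (−1)^0·+1^1·+1^0 = +1.
(a,b)_13: α=3, u≡9; β=2, v≡6 (mod 13); (9|13)=+1, (6|13)=-1; sign (−1)^0·+1^2·-1^3 = -1.
(a,b)_5: α=4, u≡4; β=1, v≡2 (mod 5); (4|5)=+1, (2|5)=-1; sign (−1)^0·+1^1·-1^4 = +1.
(a,b)_11: α=4, u≡9; β=3, v≡8 (mod 11); (9|11)=+1, (8|11)=-1; sign (−1)^0·+1^3·-1^4 = +1.
(a,b)_17: α=-2, u≡2; β=-2, v≡16 (mod 17); (2|17)=+1, (16|17)=+1; sign (−1)^0·+1^-2·+1^-2 = +1.
(a,b)_2: α=5, β=5; u≡7, v≡1 (mod 8); ε(u)ε(v)=1·0, αω(v)=5·0, βω(u)=5·0; sum ≡ 0  ⇒  +1.
|Ram(-546, 43890)| = 2, even; anisotropic at {7, 13}.

[7, 13]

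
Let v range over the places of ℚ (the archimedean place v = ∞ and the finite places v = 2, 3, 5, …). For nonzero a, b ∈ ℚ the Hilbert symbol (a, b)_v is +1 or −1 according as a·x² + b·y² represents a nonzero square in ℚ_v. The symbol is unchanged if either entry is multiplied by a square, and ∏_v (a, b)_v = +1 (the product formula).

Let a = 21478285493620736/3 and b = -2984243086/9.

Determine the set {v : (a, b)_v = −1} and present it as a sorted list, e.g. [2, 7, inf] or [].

[3, 11]

Mod squares: a ≡ 87, b ≡ -29326. Check v ∈ {∞, 2, 3, 11, 29, 31, 43}.
v=2: v_2(a)=12, v_2(b)=1; units ≡ 7, 1 (mod 8); ε·ε+αω+βω = 1·0+12·0+1·0 ≡ 0  ⇒  (a,b)_2 = +1.
v=11: a=11^2·(≡7), b=11^3·(≡10) mod 11; (7|11)=-1, (10|11)=-1; (−1)^{2·3·5}·(-1)^3·(-1)^2 = -1.
v=3: a=3^-1·(≡2), b=3^-2·(≡2) mod 3; (2|3)=-1, (2|3)=-1; (−1)^{-1·-2·1}·(-1)^-2·(-1)^-1 = -1.
v=31: a=31^2·(≡20), b=31^1·(≡11) mod 31; (20|31)=+1, (11|31)=-1; (−1)^{2·1·15}·(+1)^1·(-1)^2 = +1.
v=∞: 87 > 0 and -29326 < 0  ⇒  (a,b)_∞ = +1.
v=29: a=29^3·(≡2), b=29^2·(≡9) mod 29; (2|29)=-1, (9|29)=+1; (−1)^{3·2·14}·(-1)^2·(+1)^3 = +1.
v=43: a=43^2·(≡6), b=43^1·(≡1) mod 43; (6|43)=+1, (1|43)=+1; (−1)^{2·1·21}·(+1)^1·(+1)^2 = +1.
|Ram(87, -29326)| = 2, even; anisotropic at {3, 11}.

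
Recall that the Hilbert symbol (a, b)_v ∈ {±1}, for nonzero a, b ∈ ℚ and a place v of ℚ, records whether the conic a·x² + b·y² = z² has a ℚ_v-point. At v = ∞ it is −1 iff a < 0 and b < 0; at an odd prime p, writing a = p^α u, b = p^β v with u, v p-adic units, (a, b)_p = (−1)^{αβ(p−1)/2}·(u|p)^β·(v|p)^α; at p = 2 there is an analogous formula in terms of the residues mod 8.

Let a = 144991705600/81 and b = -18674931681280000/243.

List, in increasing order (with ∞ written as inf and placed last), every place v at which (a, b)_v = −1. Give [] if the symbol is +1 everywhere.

[7, 23]

Mod squares: a ≡ 874, b ≡ -399. Check v ∈ {∞, 2, 3, 5, 7, 19, 23}.
v=∞: 874 > 0 and -399 < 0  ⇒  (a,b)_∞ = +1.
v=23: a=23^3·(≡11), b=23^4·(≡21) mod 23; (11|23)=-1, (21|23)=-1; (−1)^{3·4·11}·(-1)^4·(-1)^3 = -1.
v=2: v_2(a)=9, v_2(b)=14; units ≡ 5, 1 (mod 8); ε·ε+αω+βω = 0·0+9·0+14·1 ≡ 0  ⇒  (a,b)_2 = +1.
v=5: a=5^2·(≡4), b=5^4·(≡4) mod 5; (4|5)=+1, (4|5)=+1; (−1)^{2·4·2}·(+1)^4·(+1)^2 = +1.
v=19: a=19^1·(≡14), b=19^1·(≡11) mod 19; (14|19)=-1, (11|19)=+1; (−1)^{1·1·9}·(-1)^1·(+1)^1 = +1.
v=7: a=7^2·(≡5), b=7^3·(≡5) mod 7; (5|7)=-1, (5|7)=-1; (−1)^{2·3·3}·(-1)^3·(-1)^2 = -1.
v=3: a=3^-4·(≡1), b=3^-5·(≡2) mod 3; (1|3)=+1, (2|3)=-1; (−1)^{-4·-5·1}·(+1)^-5·(-1)^-4 = +1.
Ram(874, -399) = {7, 23}; no ℚ_7-point on the conic.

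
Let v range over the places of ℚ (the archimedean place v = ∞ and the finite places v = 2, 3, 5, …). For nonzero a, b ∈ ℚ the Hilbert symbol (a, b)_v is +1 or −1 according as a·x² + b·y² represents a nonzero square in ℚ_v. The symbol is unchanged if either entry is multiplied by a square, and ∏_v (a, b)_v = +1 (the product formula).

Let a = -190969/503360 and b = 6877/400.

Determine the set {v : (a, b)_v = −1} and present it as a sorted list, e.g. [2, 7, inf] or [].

[5, 13]

Mod squares: a ≡ -65, b ≡ 13. Check v ∈ {∞, 2, 5, 11, 13, 19, 23}.
v=23: a=23^2·(≡6), b=23^2·(≡4) mod 23; (6|23)=+1, (4|23)=+1; (−1)^{2·2·11}·(+1)^2·(+1)^2 = +1.
v=11: a=11^-2·(≡1), b=11^0·(≡6) mod 11; (1|11)=+1, (6|11)=-1; (−1)^{-2·0·5}·(+1)^0·(-1)^-2 = +1.
v=19: a=19^2·(≡5), b=19^0·(≡18) mod 19; (5|19)=+1, (18|19)=-1; (−1)^{2·0·9}·(+1)^0·(-1)^2 = +1.
v=13: a=13^-1·(≡11), b=13^1·(≡10) mod 13; (11|13)=-1, (10|13)=+1; (−1)^{-1·1·6}·(-1)^1·(+1)^-1 = -1.
v=∞: -65 < 0 and 13 > 0  ⇒  (a,b)_∞ = +1.
v=2: v_2(a)=-6, v_2(b)=-4; units ≡ 7, 5 (mod 8); ε·ε+αω+βω = 1·0+-6·1+-4·0 ≡ 0  ⇒  (a,b)_2 = +1.
v=5: a=5^-1·(≡3), b=5^-2·(≡2) mod 5; (3|5)=-1, (2|5)=-1; (−1)^{-1·-2·2}·(-1)^-2·(-1)^-1 = -1.
(-65, 13 / ℚ) ramifies at {5, 13}: a division algebra.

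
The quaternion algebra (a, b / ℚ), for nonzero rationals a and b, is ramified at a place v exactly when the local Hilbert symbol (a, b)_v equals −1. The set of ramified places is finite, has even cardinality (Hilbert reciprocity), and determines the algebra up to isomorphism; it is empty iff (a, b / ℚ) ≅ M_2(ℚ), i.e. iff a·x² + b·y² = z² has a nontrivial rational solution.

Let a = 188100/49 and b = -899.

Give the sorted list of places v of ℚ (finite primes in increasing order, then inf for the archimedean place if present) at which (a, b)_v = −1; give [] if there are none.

[19, 31]

Mod squares: a ≡ 209, b ≡ -899. Check v ∈ {∞, 2, 3, 5, 7, 11, 19, 29, 31}.
v=3: a=3^2·(≡2), b=3^0·(≡1) mod 3; (2|3)=-1, (1|3)=+1; (−1)^{2·0·1}·(-1)^0·(+1)^2 = +1.
v=19: a=19^1·(≡7), b=19^0·(≡13) mod 19; (7|19)=+1, (13|19)=-1; (−1)^{1·0·9}·(+1)^0·(-1)^1 = -1.
v=∞: 209 > 0 and -899 < 0  ⇒  (a,b)_∞ = +1.
v=31: a=31^0·(≡3), b=31^1·(≡2) mod 31; (3|31)=-1, (2|31)=+1; (−1)^{0·1·15}·(-1)^1·(+1)^0 = -1.
v=2: v_2(a)=2, v_2(b)=0; units ≡ 1, 5 (mod 8); ε·ε+αω+βω = 0·0+2·1+0·0 ≡ 0  ⇒  (a,b)_2 = +1.
v=7: a=7^-2·(≡3), b=7^0·(≡4) mod 7; (3|7)=-1, (4|7)=+1; (−1)^{-2·0·3}·(-1)^0·(+1)^-2 = +1.
v=11: a=11^1·(≡10), b=11^0·(≡3) mod 11; (10|11)=-1, (3|11)=+1; (−1)^{1·0·5}·(-1)^0·(+1)^1 = +1.
v=29: a=29^0·(≡9), b=29^1·(≡27) mod 29; (9|29)=+1, (27|29)=-1; (−1)^{0·1·14}·(+1)^1·(-1)^0 = +1.
v=5: a=5^2·(≡1), b=5^0·(≡1) mod 5; (1|5)=+1, (1|5)=+1; (−1)^{2·0·2}·(+1)^0·(+1)^2 = +1.
Ram(209, -899) = {19, 31}; no ℚ_19-point on the conic.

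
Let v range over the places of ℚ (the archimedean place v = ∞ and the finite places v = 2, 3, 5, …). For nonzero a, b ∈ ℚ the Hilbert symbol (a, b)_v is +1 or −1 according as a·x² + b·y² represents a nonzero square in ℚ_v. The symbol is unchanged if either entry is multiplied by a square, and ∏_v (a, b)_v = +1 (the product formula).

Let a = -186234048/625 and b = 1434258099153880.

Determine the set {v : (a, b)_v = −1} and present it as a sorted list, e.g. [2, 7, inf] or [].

[2, 5, 13, 19]

Mod squares: a ≡ -323323, b ≡ 70. Check v ∈ {∞, 2, 3, 5, 7, 11, 13, 17, 19}.
v=5: a=5^-4·(≡2), b=5^1·(≡1) mod 5; (2|5)=-1, (1|5)=+1; (−1)^{-4·1·2}·(-1)^1·(+1)^-4 = -1.
v=∞: -323323 < 0 and 70 > 0  ⇒  (a,b)_∞ = +1.
v=13: a=13^1·(≡5), b=13^2·(≡7) mod 13; (5|13)=-1, (7|13)=-1; (−1)^{1·2·6}·(-1)^2·(-1)^1 = -1.
v=7: a=7^1·(≡4), b=7^5·(≡3) mod 7; (4|7)=+1, (3|7)=-1; (−1)^{1·5·3}·(+1)^5·(-1)^1 = +1.
v=3: a=3^2·(≡2), b=3^0·(≡1) mod 3; (2|3)=-1, (1|3)=+1; (−1)^{2·0·1}·(-1)^0·(+1)^2 = +1.
v=11: a=11^1·(≡2), b=11^2·(≡3) mod 11; (2|11)=-1, (3|11)=+1; (−1)^{1·2·5}·(-1)^2·(+1)^1 = +1.
v=2: v_2(a)=6, v_2(b)=3; units ≡ 5, 3 (mod 8); ε·ε+αω+βω = 0·1+6·1+3·1 ≡ 1  ⇒  (a,b)_2 = -1.
v=17: a=17^1·(≡2), b=17^2·(≡16) mod 17; (2|17)=+1, (16|17)=+1; (−1)^{1·2·8}·(+1)^2·(+1)^1 = +1.
v=19: a=19^1·(≡17), b=19^2·(≡3) mod 19; (17|19)=+1, (3|19)=-1; (−1)^{1·2·9}·(+1)^2·(-1)^1 = -1.
(-323323, 70 / ℚ) ramifies at {2, 5, 13, 19}: a division algebra.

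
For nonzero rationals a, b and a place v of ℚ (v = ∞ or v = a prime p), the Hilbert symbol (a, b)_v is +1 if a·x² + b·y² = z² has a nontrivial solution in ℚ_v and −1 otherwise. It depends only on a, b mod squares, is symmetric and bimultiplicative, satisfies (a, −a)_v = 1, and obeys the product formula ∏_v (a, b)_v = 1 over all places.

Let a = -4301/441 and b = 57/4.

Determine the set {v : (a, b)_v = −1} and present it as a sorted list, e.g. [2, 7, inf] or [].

[11, 17, 19, 23]

(a, b) ≡ (-4301, 57) mod (ℚ^×)²; places V = {2, 3, 7, 11, 17, 19, 23, ∞}.
(a,b)_19: α=0, u≡3; β=1, v≡15 (mod 19); (3|19)=-1, (15|19)=-1; sign (−1)^0·-1^1·-1^0 = -1.
(a,b)_23: α=1, u≡5; β=0, v≡20 (mod 23); (5|23)=-1, (20|23)=-1; sign (−1)^0·-1^0·-1^1 = -1.
(a,b)_17: α=1, u≡15; β=0, v≡10 (mod 17); (15|17)=+1, (10|17)=-1; sign (−1)^0·+1^0·-1^1 = -1.
(a,b)_2: α=0, β=-2; u≡3, v≡1 (mod 8); ε(u)ε(v)=1·0, αω(v)=0·0, βω(u)=-2·1; sum ≡ 0  ⇒  +1.
(a,b)_3: α=-2, u≡1; β=1, v≡1 (mod 3); (1|3)=+1, (1|3)=+1; sign (−1)^0·+1^1·+1^-2 = +1.
(a,b)_∞: sgn(-4301)=−, sgn(57)=+, so +1.
(a,b)_7: α=-2, u≡2; β=0, v≡2 (mod 7); (2|7)=+1, (2|7)=+1; sign (−1)^0·+1^0·+1^-2 = +1.
(a,b)_11: α=1, u≡5; β=0, v≡6 (mod 11); (5|11)=+1, (6|11)=-1; sign (−1)^0·+1^0·-1^1 = -1.
|Ram(-4301, 57)| = 4, even; anisotropic at {11, 17, 19, 23}.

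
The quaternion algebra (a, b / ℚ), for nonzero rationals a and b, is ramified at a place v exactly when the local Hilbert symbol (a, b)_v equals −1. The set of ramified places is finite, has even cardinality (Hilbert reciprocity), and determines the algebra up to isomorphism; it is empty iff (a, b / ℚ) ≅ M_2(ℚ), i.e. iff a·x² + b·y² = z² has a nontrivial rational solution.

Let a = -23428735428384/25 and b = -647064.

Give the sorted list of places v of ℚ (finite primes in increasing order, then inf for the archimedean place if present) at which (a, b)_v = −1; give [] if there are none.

[2, 3, 13, 17, 19, 37, 43, inf]

Mod squares: a ≡ -18077727954, b ≡ -17974. Check v ∈ {∞, 2, 3, 5, 11, 13, 17, 19, 37, 41, 43}.
v=19: a=19^1·(≡16), b=19^1·(≡11) mod 19; (16|19)=+1, (11|19)=+1; (−1)^{1·1·9}·(+1)^1·(+1)^1 = -1.
v=∞: -18077727954 < 0 and -17974 < 0  ⇒  (a,b)_∞ = -1.
v=43: a=43^1·(≡39), b=43^1·(≡2) mod 43; (39|43)=-1, (2|43)=-1; (−1)^{1·1·21}·(-1)^1·(-1)^1 = -1.
v=2: v_2(a)=5, v_2(b)=3; units ≡ 7, 5 (mod 8); ε·ε+αω+βω = 1·0+5·1+3·0 ≡ 1  ⇒  (a,b)_2 = -1.
v=17: a=17^1·(≡1), b=17^0·(≡7) mod 17; (1|17)=+1, (7|17)=-1; (−1)^{1·0·8}·(+1)^0·(-1)^1 = -1.
v=3: a=3^5·(≡2), b=3^2·(≡2) mod 3; (2|3)=-1, (2|3)=-1; (−1)^{5·2·1}·(-1)^2·(-1)^5 = -1.
v=41: a=41^1·(≡38), b=41^0·(≡39) mod 41; (38|41)=-1, (39|41)=+1; (−1)^{1·0·20}·(-1)^0·(+1)^1 = +1.
v=11: a=11^1·(≡10), b=11^1·(≡4) mod 11; (10|11)=-1, (4|11)=+1; (−1)^{1·1·5}·(-1)^1·(+1)^1 = +1.
v=13: a=13^1·(≡2), b=13^0·(≡11) mod 13; (2|13)=-1, (11|13)=-1; (−1)^{1·0·6}·(-1)^0·(-1)^1 = -1.
v=37: a=37^1·(≡8), b=37^0·(≡29) mod 37; (8|37)=-1, (29|37)=-1; (−1)^{1·0·18}·(-1)^0·(-1)^1 = -1.
v=5: a=5^-2·(≡1), b=5^0·(≡1) mod 5; (1|5)=+1, (1|5)=+1; (−1)^{-2·0·2}·(+1)^0·(+1)^-2 = +1.
Ram(-18077727954, -17974) = {2, 3, 13, 17, 19, 37, 43, ∞}; no ℚ_2-point on the conic.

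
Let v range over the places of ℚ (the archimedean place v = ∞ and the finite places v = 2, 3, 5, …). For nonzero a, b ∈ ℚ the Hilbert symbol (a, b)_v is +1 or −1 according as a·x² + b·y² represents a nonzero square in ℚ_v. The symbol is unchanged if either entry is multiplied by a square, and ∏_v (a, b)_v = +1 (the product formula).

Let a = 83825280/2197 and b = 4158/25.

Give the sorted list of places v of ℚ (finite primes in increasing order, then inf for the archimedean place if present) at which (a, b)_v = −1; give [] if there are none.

[5, 7, 11, 13]

Mod squares: a ≡ 4290, b ≡ 462. Check v ∈ {∞, 2, 3, 5, 7, 11, 13}.
v=2: v_2(a)=7, v_2(b)=1; units ≡ 1, 7 (mod 8); ε·ε+αω+βω = 0·1+7·0+1·0 ≡ 0  ⇒  (a,b)_2 = +1.
v=13: a=13^-3·(≡6), b=13^0·(≡2) mod 13; (6|13)=-1, (2|13)=-1; (−1)^{-3·0·6}·(-1)^0·(-1)^-3 = -1.
v=7: a=7^2·(≡3), b=7^1·(≡5) mod 7; (3|7)=-1, (5|7)=-1; (−1)^{2·1·3}·(-1)^1·(-1)^2 = -1.
v=∞: 4290 > 0 and 462 > 0  ⇒  (a,b)_∞ = +1.
v=11: a=11^1·(≡4), b=11^1·(≡5) mod 11; (4|11)=+1, (5|11)=+1; (−1)^{1·1·5}·(+1)^1·(+1)^1 = -1.
v=5: a=5^1·(≡3), b=5^-2·(≡3) mod 5; (3|5)=-1, (3|5)=-1; (−1)^{1·-2·2}·(-1)^-2·(-1)^1 = -1.
v=3: a=3^5·(≡2), b=3^3·(≡1) mod 3; (2|3)=-1, (1|3)=+1; (−1)^{5·3·1}·(-1)^3·(+1)^5 = +1.
(4290, 462 / ℚ) ramifies at {5, 7, 11, 13}: a division algebra.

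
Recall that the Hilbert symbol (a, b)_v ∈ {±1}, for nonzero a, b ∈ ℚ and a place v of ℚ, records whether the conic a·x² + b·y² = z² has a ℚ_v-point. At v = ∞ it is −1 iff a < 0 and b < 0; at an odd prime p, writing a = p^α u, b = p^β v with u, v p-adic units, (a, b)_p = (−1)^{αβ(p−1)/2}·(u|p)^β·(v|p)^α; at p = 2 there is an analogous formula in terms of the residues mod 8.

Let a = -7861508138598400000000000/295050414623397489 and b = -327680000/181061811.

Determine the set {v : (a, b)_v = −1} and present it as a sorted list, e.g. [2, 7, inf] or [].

Mod squares: a ≡ -715, b ≡ -38. Check v ∈ {∞, 2, 3, 5, 7, 11, 13, 19}.
v=13: a=13^1·(≡3), b=13^0·(≡10) mod 13; (3|13)=+1, (10|13)=+1; (−1)^{1·0·6}·(+1)^0·(+1)^1 = +1.
v=7: a=7^-12·(≡3), b=7^-6·(≡4) mod 7; (3|7)=-1, (4|7)=+1; (−1)^{-12·-6·3}·(-1)^-6·(+1)^-12 = +1.
v=5: a=5^11·(≡2), b=5^4·(≡2) mod 5; (2|5)=-1, (2|5)=-1; (−1)^{11·4·2}·(-1)^4·(-1)^11 = -1.
v=11: a=11^1·(≡1), b=11^0·(≡8) mod 11; (1|11)=+1, (8|11)=-1; (−1)^{1·0·5}·(+1)^0·(-1)^1 = -1.
v=∞: -715 < 0 and -38 < 0  ⇒  (a,b)_∞ = -1.
v=3: a=3^-10·(≡2), b=3^-4·(≡1) mod 3; (2|3)=-1, (1|3)=+1; (−1)^{-10·-4·1}·(-1)^-4·(+1)^-10 = +1.
v=2: v_2(a)=50, v_2(b)=19; units ≡ 5, 5 (mod 8); ε·ε+αω+βω = 0·0+50·1+19·1 ≡ 1  ⇒  (a,b)_2 = -1.
v=19: a=19^-2·(≡6), b=19^-1·(≡16) mod 19; (6|19)=+1, (16|19)=+1; (−1)^{-2·-1·9}·(+1)^-1·(+1)^-2 = +1.
Ram(-715, -38) = {2, 5, 11, ∞}; no ℚ_2-point on the conic.

[2, 5, 11, inf]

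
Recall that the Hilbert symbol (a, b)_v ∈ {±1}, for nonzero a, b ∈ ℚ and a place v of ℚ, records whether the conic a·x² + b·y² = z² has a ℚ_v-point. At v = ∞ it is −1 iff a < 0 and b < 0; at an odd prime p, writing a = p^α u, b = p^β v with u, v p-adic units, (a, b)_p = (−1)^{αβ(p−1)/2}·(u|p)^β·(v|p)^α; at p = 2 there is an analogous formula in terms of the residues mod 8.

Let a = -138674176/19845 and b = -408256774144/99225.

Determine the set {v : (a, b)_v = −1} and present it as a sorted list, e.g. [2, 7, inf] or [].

[2, inf]

Mod squares: a ≡ -5, b ≡ -46. Check v ∈ {∞, 2, 3, 5, 7, 23}.
v=5: a=5^-1·(≡1), b=5^-2·(≡4) mod 5; (1|5)=+1, (4|5)=+1; (−1)^{-1·-2·2}·(+1)^-2·(+1)^-1 = +1.
v=2: v_2(a)=18, v_2(b)=25; units ≡ 3, 1 (mod 8); ε·ε+αω+βω = 1·0+18·0+25·1 ≡ 1  ⇒  (a,b)_2 = -1.
v=∞: -5 < 0 and -46 < 0  ⇒  (a,b)_∞ = -1.
v=3: a=3^-4·(≡1), b=3^-4·(≡2) mod 3; (1|3)=+1, (2|3)=-1; (−1)^{-4·-4·1}·(+1)^-4·(-1)^-4 = +1.
v=7: a=7^-2·(≡4), b=7^-2·(≡6) mod 7; (4|7)=+1, (6|7)=-1; (−1)^{-2·-2·3}·(+1)^-2·(-1)^-2 = +1.
v=23: a=23^2·(≡9), b=23^3·(≡5) mod 23; (9|23)=+1, (5|23)=-1; (−1)^{2·3·11}·(+1)^3·(-1)^2 = +1.
|Ram(-5, -46)| = 2, even; anisotropic at {2, ∞}.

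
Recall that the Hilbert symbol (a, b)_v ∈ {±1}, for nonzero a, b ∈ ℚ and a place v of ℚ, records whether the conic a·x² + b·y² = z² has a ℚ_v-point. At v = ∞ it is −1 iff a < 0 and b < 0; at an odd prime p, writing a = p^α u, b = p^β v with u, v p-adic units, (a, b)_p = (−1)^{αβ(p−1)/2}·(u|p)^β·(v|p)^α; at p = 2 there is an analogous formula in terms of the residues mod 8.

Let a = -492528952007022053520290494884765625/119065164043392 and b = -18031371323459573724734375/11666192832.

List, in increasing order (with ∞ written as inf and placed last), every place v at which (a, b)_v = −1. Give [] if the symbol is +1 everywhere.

Mod squares: a ≡ -2210, b ≡ -1001. Check v ∈ {∞, 2, 3, 5, 7, 11, 13, 17, 23, 47}.
v=17: a=17^3·(≡6), b=17^2·(≡9) mod 17; (6|17)=-1, (9|17)=+1; (−1)^{3·2·8}·(-1)^2·(+1)^3 = +1.
v=2: v_2(a)=-7, v_2(b)=-6; units ≡ 7, 7 (mod 8); ε·ε+αω+βω = 1·1+-7·0+-6·0 ≡ 1  ⇒  (a,b)_2 = -1.
v=5: a=5^9·(≡2), b=5^6·(≡1) mod 5; (2|5)=-1, (1|5)=+1; (−1)^{9·6·2}·(-1)^6·(+1)^9 = +1.
v=11: a=11^4·(≡1), b=11^3·(≡6) mod 11; (1|11)=+1, (6|11)=-1; (−1)^{4·3·5}·(+1)^3·(-1)^4 = +1.
v=13: a=13^3·(≡3), b=13^3·(≡4) mod 13; (3|13)=+1, (4|13)=+1; (−1)^{3·3·6}·(+1)^3·(+1)^3 = +1.
v=∞: -2210 < 0 and -1001 < 0  ⇒  (a,b)_∞ = -1.
v=47: a=47^6·(≡38), b=47^4·(≡43) mod 47; (38|47)=-1, (43|47)=-1; (−1)^{6·4·23}·(-1)^4·(-1)^6 = +1.
v=7: a=7^-4·(≡2), b=7^-3·(≡1) mod 7; (2|7)=+1, (1|7)=+1; (−1)^{-4·-3·3}·(+1)^-3·(+1)^-4 = +1.
v=3: a=3^-18·(≡1), b=3^-12·(≡1) mod 3; (1|3)=+1, (1|3)=+1; (−1)^{-18·-12·1}·(+1)^-12·(+1)^-18 = +1.
v=23: a=23^6·(≡20), b=23^4·(≡19) mod 23; (20|23)=-1, (19|23)=-1; (−1)^{6·4·11}·(-1)^4·(-1)^6 = +1.
(-2210, -1001 / ℚ) ramifies at {2, ∞}: a division algebra.

[2, inf]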